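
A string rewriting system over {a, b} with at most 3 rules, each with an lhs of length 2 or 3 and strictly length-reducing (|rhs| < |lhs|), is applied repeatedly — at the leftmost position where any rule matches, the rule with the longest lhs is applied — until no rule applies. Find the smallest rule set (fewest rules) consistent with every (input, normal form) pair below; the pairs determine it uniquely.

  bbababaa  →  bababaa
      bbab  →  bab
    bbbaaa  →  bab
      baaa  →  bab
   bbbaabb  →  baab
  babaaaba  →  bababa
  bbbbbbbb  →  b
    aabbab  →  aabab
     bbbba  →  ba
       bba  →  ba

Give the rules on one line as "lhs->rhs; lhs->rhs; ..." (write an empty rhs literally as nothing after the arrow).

aaa->ab; bb->b

  | bbababaa => bababaa
  | bbab => bab
  | bbbaaa => bbaaa => baaa => bab
  | baaa => bab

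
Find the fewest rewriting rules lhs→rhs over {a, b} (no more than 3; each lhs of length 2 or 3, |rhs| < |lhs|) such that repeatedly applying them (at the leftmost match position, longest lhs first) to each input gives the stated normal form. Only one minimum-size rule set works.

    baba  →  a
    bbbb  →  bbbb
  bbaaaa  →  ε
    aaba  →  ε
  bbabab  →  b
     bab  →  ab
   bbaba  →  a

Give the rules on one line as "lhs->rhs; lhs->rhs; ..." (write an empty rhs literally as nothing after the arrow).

  | baba => aba => a
  | bbbb
  | bbaaaa => baaa => aa => ε
  | aaba => ba => ε

aa->; ba->; bab->ab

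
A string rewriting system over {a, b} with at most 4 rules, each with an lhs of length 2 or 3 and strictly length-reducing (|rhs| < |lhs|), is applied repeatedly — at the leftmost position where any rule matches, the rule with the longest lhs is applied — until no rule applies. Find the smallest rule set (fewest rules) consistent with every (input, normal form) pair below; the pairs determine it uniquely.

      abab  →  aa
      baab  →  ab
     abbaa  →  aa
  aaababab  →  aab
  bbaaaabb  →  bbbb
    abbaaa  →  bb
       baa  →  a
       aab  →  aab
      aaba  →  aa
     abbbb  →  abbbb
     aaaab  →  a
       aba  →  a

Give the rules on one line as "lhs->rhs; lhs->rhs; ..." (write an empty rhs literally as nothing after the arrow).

aaa->bb; ba->; bab->a; bba->ba

  | abab => aa
  | baab => ab
  | abbaa => abaa => aa
  | aaababab => bbbabab => bbabab => babab => aab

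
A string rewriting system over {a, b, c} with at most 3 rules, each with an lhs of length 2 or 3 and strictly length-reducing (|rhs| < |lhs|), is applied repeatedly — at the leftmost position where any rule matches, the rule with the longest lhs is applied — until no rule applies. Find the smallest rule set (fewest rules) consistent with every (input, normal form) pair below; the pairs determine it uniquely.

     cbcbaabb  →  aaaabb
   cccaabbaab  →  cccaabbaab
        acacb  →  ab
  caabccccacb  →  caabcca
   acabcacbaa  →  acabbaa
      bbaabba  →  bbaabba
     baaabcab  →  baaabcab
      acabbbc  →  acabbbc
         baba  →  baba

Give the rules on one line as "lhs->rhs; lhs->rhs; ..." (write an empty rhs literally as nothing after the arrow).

  | cbcbaabb => acbaabb => aaaabb
  | cccaabbaab
  | acacb => ab
  | caabccccacb => caabcccb => caabcca

cac->; cb->a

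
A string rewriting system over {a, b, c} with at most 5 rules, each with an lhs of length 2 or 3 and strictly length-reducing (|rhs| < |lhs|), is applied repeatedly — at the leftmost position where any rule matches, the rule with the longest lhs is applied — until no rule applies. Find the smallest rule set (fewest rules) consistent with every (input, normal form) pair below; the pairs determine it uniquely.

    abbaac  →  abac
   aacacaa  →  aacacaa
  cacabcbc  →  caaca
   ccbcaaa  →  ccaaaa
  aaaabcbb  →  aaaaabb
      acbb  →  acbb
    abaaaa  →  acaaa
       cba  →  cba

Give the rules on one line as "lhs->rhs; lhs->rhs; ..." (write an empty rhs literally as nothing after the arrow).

baa->ca; bba->b; bc->a; cab->a

  | abbaac => abac
  | aacacaa
  | cacabcbc => caacbc => caaca
  | ccbcaaa => ccaaaa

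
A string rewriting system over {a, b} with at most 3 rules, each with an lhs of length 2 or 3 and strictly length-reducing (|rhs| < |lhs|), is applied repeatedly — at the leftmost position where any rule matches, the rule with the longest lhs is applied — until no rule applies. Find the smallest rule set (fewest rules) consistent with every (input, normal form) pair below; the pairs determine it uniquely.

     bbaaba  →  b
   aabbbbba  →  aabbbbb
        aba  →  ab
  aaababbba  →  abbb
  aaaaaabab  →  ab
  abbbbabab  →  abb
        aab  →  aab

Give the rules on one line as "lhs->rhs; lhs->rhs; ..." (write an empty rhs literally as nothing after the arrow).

aaa->ba; ba->b; bab->

  | bbaaba => bbaba => ba => b
  | aabbbbba => aabbbbb
  | aba => ab
  | aaababbba => bababbba => abbba => abbb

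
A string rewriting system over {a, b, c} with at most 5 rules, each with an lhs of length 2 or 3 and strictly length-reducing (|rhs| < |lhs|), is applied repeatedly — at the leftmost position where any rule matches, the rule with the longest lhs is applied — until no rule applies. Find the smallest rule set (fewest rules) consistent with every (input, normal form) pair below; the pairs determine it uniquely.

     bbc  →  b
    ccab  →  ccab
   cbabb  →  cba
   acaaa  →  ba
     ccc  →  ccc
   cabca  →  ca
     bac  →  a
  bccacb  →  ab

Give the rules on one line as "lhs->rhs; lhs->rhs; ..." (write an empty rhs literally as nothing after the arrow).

aa->a; ac->b; bb->a; bc->a

  | bbc => ac => b
  | ccab
  | cbabb => cbaa => cba
  | acaaa => baaa => baa => ba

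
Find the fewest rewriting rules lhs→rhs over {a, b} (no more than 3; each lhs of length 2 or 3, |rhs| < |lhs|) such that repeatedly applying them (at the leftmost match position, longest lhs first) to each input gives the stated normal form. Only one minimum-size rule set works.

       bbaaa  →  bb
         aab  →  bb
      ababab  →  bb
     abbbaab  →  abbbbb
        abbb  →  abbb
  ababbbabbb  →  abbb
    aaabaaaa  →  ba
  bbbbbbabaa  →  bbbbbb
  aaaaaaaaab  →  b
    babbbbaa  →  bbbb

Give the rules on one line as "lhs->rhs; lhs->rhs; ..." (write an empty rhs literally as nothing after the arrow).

aa->b; aaa->; bab->

  | bbaaa => bb
  | aab => bb
  | ababab => aab => bb
  | abbbaab => abbbbb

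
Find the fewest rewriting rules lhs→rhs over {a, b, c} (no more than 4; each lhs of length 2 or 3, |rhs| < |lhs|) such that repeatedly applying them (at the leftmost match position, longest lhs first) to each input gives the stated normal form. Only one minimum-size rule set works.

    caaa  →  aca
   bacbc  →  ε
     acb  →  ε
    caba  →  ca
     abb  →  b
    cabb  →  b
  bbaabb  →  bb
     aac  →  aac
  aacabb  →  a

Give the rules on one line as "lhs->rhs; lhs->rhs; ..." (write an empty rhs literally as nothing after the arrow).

  | caaa => aca
  | bacbc => babc => bc => ε
  | acb => ab => ε
  | caba => ca

ab->; bc->; caa->ac; cb->b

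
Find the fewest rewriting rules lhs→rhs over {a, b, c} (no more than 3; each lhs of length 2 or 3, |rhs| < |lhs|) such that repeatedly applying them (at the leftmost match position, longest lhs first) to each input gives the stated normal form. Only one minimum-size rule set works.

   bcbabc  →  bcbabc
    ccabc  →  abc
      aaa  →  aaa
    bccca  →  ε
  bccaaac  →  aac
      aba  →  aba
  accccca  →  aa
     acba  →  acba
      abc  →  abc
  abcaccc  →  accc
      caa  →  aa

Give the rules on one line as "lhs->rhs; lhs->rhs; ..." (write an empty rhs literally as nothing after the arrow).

  | bcbabc
  | ccabc => cabc => abc
  | aaa
  | bccca => bcca => bca => ε

bca->; ca->a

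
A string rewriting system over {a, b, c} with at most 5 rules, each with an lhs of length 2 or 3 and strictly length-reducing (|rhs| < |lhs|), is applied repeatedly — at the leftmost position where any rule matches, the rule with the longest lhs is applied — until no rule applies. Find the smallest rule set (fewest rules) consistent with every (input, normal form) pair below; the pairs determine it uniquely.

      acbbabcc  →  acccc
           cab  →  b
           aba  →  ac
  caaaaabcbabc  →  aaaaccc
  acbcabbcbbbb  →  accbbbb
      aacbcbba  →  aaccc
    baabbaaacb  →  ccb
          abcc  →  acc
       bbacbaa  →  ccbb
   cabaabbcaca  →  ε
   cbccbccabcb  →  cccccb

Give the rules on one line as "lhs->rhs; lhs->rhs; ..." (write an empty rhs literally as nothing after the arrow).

  | acbbabcc => acbcbcc => accbcc => acccc
  | cab => b
  | aba => ac
  | caaaaabcbabc => aaaabcbabc => aaaacbabc => aaaaccbc => aaaaccc

ba->c; baa->bb; bc->c; ca->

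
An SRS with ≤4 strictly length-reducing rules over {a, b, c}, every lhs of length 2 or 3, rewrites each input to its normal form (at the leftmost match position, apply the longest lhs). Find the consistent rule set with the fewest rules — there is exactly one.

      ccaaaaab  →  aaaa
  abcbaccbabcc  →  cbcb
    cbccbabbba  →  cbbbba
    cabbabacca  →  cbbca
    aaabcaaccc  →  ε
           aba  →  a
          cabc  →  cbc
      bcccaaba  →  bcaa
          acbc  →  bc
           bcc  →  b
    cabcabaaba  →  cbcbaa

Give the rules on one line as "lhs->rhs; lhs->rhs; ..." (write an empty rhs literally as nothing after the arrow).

ab->; ac->; cab->cb; cc->

  | ccaaaaab => aaaaab => aaaa
  | abcbaccbabcc => cbaccbabcc => cbcbabcc => cbcbcc => cbcb
  | cbccbabbba => cbbabbba => cbbbba
  | cabbabacca => cbbabacca => cbbacca => cbbca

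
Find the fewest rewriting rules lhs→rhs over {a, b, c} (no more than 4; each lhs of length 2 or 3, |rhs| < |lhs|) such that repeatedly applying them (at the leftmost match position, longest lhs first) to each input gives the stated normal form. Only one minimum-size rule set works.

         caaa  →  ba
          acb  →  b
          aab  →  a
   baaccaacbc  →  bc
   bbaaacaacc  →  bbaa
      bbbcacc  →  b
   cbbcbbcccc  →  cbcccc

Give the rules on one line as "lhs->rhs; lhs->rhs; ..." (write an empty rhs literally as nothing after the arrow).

ab->; ac->; bbc->a; caa->b

  | caaa => ba
  | acb => b
  | aab => a
  | baaccaacbc => bacaacbc => baacbc => babc => bc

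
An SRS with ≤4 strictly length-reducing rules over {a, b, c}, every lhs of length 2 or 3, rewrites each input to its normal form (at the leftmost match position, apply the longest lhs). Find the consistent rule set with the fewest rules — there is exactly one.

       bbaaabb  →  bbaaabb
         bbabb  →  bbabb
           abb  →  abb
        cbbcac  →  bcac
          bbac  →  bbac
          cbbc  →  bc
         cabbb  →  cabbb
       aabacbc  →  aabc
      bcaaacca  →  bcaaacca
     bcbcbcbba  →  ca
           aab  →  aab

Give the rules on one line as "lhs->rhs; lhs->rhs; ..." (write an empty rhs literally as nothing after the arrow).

  | bbaaabb
  | bbabb
  | abb
  | cbbcac => bcac

acb->; bcb->cc; cb->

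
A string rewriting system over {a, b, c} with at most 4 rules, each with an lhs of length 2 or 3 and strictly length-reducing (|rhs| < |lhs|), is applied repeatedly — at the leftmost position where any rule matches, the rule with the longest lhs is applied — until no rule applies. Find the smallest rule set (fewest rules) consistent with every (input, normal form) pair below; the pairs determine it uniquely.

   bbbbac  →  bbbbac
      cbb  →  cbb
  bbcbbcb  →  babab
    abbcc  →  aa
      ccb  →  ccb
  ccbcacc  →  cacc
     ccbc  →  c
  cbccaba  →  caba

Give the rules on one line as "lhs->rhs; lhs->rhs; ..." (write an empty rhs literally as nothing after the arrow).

bc->a; bcc->c; cbc->

  | bbbbac
  | cbb
  | bbcbbcb => babbcb => babab
  | abbcc => abc => aa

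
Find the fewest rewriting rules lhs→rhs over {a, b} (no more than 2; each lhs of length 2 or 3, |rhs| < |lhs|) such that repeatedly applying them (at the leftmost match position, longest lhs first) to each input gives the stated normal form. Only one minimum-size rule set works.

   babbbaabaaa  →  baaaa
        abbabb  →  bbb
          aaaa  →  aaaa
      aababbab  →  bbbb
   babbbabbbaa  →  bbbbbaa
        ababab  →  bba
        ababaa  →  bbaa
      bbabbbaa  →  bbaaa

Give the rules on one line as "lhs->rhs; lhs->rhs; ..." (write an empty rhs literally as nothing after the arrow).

  | babbbaabaaa => babbaabaaa => babaabaaa => baaabaaa => babbaaa => babaaa => baaaa
  | abbabb => ababb => aabb => bbb
  | aaaa
  | aababbab => bbabbab => bbabab => bbaab => bbbb

aab->bb; ab->a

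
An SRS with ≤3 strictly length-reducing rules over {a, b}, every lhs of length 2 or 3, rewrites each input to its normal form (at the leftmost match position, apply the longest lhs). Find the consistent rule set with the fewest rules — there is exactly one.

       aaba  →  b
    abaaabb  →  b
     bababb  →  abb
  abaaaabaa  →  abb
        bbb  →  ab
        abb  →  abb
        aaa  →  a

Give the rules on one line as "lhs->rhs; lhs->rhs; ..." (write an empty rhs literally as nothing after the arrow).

  | aaba => ba => b
  | abaaabb => abaabb => ababb => abbb => aab => b
  | bababb => bbabb => bbbb => abb
  | abaaaabaa => abaaabaa => abaabaa => ababaa => abbaa => abba => abb

aa->; ba->b; bbb->ab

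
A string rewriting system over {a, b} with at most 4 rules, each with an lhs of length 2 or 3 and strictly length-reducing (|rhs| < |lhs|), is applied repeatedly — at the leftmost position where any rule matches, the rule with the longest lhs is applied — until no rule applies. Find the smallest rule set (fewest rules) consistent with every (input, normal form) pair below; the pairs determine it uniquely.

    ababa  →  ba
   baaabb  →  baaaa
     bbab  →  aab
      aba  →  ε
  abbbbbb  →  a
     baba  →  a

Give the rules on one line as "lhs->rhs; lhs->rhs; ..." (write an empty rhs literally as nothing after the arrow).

  | ababa => ba
  | baaabb => baaaa
  | bbab => aab
  | aba => ε

aba->; bab->; bb->a; bbb->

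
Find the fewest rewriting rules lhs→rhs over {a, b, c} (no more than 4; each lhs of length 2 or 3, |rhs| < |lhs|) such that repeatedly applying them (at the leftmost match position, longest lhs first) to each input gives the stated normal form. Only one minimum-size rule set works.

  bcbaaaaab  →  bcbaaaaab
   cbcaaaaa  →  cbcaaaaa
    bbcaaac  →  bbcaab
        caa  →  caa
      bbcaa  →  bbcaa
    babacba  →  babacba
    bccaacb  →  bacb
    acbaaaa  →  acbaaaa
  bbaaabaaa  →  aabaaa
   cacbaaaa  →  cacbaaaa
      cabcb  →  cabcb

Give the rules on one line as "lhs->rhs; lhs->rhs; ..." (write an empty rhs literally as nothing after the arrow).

aac->ab; bba->; cca->

  | bcbaaaaab
  | cbcaaaaa
  | bbcaaac => bbcaab
  | caa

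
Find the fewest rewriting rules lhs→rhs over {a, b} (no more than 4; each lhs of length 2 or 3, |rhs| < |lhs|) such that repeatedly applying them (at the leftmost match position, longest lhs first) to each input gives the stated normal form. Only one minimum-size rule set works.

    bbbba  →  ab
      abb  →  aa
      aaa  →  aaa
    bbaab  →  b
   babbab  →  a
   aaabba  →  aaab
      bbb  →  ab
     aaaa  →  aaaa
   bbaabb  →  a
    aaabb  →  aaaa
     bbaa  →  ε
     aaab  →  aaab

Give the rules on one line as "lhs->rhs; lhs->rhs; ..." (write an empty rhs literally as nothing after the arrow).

ba->; bb->a; bba->b

  | bbbba => abba => ab
  | abb => aa
  | aaa
  | bbaab => bab => b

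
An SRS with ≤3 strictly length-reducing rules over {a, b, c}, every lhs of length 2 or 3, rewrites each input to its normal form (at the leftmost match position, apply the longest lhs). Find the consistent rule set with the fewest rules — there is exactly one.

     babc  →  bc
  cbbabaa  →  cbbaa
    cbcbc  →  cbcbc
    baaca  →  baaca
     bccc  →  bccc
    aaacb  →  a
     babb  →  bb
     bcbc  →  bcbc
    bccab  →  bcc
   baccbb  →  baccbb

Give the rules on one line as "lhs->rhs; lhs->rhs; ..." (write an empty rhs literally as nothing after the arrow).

  | babc => bc
  | cbbabaa => cbbaa
  | cbcbc
  | baaca

ab->; acb->b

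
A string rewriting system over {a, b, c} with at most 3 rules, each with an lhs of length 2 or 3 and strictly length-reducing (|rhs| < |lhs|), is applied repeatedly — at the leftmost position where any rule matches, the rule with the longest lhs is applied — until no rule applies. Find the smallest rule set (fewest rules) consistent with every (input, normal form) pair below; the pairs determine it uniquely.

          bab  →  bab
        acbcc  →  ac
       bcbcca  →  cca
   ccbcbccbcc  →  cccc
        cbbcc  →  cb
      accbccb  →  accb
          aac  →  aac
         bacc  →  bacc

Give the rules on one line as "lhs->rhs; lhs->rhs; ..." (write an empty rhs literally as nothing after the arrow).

  | bab
  | acbcc => ac
  | bcbcca => cca
  | ccbcbccbcc => ccccbcc => cccc

bcb->; bcc->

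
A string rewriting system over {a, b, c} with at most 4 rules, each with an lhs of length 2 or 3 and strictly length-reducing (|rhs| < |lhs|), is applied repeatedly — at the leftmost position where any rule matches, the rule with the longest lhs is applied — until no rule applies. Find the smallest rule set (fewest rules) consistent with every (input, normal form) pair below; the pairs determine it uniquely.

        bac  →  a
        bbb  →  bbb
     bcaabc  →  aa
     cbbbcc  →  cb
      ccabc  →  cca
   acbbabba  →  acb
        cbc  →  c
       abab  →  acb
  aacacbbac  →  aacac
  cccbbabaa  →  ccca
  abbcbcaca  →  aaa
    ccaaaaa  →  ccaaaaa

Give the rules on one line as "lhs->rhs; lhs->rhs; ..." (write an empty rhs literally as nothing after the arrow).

ba->; bab->cb; bac->a; bc->

  | bac => a
  | bbb
  | bcaabc => aabc => aa
  | cbbbcc => cbbc => cb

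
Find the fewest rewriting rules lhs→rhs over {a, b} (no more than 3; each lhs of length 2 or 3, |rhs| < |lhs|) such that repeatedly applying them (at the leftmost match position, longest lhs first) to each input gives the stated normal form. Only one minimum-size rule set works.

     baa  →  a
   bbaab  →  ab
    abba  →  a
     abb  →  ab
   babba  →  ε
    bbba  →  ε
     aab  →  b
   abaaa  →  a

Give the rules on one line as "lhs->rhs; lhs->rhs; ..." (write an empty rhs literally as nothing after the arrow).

aa->; ba->; bb->b

  | baa => a
  | bbaab => baab => ab
  | abba => aba => a
  | abb => ab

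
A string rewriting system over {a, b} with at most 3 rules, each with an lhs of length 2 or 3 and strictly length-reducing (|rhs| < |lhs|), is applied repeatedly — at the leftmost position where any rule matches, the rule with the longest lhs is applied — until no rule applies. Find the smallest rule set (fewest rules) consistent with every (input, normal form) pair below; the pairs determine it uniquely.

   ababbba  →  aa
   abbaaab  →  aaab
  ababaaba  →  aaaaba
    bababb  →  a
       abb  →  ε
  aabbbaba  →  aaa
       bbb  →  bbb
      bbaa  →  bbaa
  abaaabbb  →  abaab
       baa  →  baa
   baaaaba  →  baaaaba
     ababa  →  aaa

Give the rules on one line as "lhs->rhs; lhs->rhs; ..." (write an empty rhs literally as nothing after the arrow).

  | ababbba => aabba => aa
  | abbaaab => aaab
  | ababaaba => aaaaba
  | bababb => aabb => a

abb->; bab->a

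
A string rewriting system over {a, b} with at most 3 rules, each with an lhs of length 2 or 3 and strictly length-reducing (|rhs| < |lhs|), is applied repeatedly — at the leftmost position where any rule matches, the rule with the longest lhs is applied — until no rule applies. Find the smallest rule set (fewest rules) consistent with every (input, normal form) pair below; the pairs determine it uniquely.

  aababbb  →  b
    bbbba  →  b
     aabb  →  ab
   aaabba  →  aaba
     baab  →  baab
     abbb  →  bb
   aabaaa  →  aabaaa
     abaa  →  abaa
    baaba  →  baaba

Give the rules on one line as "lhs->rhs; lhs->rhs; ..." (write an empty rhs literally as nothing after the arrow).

  | aababbb => aabbb => abb => b
  | bbbba => bbab => abb => b
  | aabb => ab
  | aaabba => aaba

abb->b; bba->ab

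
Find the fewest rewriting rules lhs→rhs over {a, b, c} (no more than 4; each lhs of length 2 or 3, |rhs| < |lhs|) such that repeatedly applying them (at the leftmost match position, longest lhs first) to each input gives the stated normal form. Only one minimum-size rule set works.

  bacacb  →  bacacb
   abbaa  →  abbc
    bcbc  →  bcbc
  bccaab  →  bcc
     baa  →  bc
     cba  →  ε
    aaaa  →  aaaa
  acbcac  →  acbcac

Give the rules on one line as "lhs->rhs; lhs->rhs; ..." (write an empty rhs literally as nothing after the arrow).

aab->; baa->bc; cba->

  | bacacb
  | abbaa => abbc
  | bcbc
  | bccaab => bcc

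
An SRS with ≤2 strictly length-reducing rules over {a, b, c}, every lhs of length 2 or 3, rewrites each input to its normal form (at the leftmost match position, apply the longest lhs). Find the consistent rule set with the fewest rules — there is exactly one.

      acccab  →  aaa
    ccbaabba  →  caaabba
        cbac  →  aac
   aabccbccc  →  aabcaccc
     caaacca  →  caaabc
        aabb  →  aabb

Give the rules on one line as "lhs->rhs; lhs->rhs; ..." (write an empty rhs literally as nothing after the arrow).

  | acccab => acbcb => aacb => aaa
  | ccbaabba => caaabba
  | cbac => aac
  | aabccbccc => aabcaccc

cb->a; cca->bc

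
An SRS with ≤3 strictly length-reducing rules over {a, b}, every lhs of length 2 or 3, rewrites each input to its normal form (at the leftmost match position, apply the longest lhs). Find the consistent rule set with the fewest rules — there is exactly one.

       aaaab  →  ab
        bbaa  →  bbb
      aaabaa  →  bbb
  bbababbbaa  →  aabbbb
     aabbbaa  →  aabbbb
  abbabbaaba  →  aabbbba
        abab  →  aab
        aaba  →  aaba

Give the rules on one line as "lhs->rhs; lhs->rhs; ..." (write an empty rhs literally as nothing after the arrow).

aaa->b; baa->bb; bab->ab

  | aaaab => bab => ab
  | bbaa => bbb
  | aaabaa => bbaa => bbb
  | bbababbbaa => bababbbaa => ababbbaa => aabbbaa => aabbbb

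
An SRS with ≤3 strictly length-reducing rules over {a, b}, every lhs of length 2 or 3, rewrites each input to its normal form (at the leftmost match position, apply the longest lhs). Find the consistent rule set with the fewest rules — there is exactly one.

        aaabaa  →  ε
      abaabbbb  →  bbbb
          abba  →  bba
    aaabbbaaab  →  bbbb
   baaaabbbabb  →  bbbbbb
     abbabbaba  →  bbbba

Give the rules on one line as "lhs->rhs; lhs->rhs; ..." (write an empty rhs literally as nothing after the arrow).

aa->; ab->b; aba->a

  | aaabaa => abaa => aa => ε
  | abaabbbb => aabbbb => bbbb
  | abba => bba
  | aaabbbaaab => abbbaaab => bbbaaab => bbbab => bbbb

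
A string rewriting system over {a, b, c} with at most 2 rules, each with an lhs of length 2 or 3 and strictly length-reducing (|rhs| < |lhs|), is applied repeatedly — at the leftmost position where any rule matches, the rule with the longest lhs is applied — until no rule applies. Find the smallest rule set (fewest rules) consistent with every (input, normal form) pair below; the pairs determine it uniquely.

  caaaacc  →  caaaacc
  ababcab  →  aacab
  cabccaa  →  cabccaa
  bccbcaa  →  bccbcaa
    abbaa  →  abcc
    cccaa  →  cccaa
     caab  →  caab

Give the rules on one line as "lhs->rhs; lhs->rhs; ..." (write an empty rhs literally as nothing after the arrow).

baa->cc; bab->a

  | caaaacc
  | ababcab => aacab
  | cabccaa
  | bccbcaa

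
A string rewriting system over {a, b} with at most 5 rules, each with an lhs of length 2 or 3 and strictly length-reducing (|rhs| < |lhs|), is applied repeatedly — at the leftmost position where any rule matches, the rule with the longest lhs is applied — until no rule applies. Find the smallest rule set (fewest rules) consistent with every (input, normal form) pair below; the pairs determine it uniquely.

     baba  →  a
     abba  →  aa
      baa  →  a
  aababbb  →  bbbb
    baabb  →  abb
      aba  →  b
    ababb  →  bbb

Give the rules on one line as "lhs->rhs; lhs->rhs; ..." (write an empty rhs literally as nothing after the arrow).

aba->ba; ba->b; baa->a; bba->a

  | baba => bba => a
  | abba => aa
  | baa => a
  | aababbb => ababbb => babbb => bbbb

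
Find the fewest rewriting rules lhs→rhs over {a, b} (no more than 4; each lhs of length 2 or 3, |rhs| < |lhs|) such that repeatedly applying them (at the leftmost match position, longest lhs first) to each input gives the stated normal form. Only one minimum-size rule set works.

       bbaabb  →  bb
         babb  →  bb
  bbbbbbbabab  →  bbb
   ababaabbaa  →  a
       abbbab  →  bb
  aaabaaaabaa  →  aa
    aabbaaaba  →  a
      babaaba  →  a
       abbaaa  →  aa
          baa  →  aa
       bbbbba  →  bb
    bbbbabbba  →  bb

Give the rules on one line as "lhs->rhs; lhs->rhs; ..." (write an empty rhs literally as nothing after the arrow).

  | bbaabb => ababb => babb => abb => bb
  | babb => abb => bb
  | bbbbbbbabab => bbbbbabbab => bbbabbbab => babbbbab => abbbbab => bbbbab => bbabb => abbb => bbb
  | ababaabbaa => babaabbaa => abaabbaa => baabbaa => aabbaa => abbaa => bbaa => aba => ba => a

ab->b; ba->a; bba->ab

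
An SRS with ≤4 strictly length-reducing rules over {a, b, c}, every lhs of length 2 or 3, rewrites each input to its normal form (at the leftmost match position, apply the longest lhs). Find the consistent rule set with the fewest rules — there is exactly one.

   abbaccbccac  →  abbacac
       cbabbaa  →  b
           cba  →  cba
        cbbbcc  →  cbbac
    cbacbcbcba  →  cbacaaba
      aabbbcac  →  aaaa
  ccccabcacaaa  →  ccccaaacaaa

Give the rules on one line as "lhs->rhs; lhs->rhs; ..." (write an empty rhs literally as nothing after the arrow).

  | abbaccbccac => abbbccac => abbacac
  | cbabbaa => cbabcb => cbaab => ccbb => b
  | cba
  | cbbbcc => cbbac

acc->; baa->cb; bc->a; ccb->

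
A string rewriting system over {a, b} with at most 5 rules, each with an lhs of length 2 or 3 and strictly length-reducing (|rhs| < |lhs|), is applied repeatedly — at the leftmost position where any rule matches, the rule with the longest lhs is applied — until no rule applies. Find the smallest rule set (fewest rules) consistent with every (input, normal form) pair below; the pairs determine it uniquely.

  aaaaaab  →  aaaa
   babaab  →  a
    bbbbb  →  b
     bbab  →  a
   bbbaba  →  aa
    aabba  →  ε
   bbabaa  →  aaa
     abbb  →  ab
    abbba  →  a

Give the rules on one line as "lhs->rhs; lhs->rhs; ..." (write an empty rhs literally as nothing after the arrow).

aab->; ba->; bab->a; bb->b

  | aaaaaab => aaaa
  | babaab => aaab => a
  | bbbbb => bbbb => bbb => bb => b
  | bbab => bab => a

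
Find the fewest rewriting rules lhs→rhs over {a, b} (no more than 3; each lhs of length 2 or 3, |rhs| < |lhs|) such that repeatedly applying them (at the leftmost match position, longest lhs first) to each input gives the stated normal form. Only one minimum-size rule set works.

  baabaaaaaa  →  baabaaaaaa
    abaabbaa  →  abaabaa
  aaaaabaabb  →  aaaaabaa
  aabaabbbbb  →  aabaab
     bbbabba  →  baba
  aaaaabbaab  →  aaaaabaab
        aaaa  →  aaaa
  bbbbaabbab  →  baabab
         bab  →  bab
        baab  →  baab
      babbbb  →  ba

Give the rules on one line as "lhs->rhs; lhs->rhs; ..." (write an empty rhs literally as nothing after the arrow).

  | baabaaaaaa
  | abaabbaa => abaabaa
  | aaaaabaabb => aaaaabaa
  | aabaabbbbb => aabaabbb => aabaab

bb->; bba->ba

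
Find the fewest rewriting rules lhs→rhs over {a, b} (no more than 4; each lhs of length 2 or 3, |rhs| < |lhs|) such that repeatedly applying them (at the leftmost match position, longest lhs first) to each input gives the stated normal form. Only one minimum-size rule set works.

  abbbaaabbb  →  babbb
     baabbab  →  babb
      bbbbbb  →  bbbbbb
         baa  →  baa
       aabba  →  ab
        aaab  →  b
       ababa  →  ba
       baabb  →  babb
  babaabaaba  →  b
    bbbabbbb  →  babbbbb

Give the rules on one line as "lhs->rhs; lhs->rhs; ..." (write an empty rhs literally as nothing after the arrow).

  | abbbaaabbb => ababaabbb => baabbb => babbb
  | baabbab => babbab => baabb => babb
  | bbbbbb
  | baa

aaa->; aab->ab; aba->; bba->ab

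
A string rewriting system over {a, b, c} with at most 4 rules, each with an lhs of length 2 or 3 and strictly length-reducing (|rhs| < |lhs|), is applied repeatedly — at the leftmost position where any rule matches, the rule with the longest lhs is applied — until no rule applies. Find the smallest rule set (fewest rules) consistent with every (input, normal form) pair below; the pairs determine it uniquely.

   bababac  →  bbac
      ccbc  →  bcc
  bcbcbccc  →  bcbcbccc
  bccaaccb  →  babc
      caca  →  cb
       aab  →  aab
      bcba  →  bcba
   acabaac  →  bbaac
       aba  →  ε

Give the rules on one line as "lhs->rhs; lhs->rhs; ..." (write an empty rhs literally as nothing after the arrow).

  | bababac => bbac
  | ccbc => bcc
  | bcbcbccc
  | bccaaccb => baccb => babc

aba->; aca->b; cca->; ccb->bc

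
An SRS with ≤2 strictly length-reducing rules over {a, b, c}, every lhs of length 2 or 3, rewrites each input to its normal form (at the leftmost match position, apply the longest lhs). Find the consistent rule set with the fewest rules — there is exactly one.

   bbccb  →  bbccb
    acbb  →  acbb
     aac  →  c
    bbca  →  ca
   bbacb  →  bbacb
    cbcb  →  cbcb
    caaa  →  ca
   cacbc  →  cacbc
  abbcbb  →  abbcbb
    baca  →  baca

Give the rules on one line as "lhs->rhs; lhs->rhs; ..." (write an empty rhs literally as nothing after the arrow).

  | bbccb
  | acbb
  | aac => c
  | bbca => bca => ca

aa->; bca->ca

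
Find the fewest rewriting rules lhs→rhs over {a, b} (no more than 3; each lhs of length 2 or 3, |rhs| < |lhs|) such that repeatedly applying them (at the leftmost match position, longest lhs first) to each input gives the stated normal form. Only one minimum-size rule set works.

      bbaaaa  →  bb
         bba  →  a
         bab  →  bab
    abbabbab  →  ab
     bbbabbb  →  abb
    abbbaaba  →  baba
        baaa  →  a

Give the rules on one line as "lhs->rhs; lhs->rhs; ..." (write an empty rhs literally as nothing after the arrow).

  | bbaaaa => aaaa => baa => bb
  | bba => a
  | bab
  | abbabbab => aabbab => bbbab => bbab => ab

aa->b; bba->a; bbb->bb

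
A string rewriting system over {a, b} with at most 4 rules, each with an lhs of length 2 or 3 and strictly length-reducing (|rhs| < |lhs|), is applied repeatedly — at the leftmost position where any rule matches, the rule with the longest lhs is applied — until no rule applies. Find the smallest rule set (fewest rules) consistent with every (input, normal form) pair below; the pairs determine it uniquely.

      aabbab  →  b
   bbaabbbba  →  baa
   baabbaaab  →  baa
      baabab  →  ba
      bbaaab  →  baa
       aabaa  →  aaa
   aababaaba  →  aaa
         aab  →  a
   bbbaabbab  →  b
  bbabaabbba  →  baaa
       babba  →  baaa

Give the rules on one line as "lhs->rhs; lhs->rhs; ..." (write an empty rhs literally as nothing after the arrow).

aab->a; ab->b; abb->aa; bb->b

  | aabbab => abab => bab => bb => b
  | bbaabbbba => baabbbba => babbba => baaba => baa
  | baabbaaab => babaaab => bbaaab => baaab => baa
  | baabab => baab => ba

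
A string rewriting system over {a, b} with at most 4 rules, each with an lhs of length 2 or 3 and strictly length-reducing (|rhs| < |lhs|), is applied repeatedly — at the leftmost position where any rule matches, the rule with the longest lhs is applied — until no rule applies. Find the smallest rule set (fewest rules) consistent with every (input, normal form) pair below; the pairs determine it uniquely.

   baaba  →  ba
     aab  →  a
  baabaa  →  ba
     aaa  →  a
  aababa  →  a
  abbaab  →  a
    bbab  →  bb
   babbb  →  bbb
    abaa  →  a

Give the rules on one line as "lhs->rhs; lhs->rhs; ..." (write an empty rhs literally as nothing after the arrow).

aa->a; ab->a; bab->b

  | baaba => baba => ba
  | aab => ab => a
  | baabaa => babaa => baa => ba
  | aaa => aa => a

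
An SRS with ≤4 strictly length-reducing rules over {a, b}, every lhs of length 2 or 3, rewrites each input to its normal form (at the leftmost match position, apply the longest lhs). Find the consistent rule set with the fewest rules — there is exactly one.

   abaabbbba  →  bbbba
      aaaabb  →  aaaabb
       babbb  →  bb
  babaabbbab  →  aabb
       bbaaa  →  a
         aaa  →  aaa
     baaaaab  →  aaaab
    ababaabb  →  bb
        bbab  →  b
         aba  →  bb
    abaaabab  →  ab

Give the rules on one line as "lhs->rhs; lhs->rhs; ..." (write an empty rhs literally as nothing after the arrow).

aba->bb; baa->a; bab->

  | abaabbbba => bbabbbba => bbbba
  | aaaabb
  | babbb => bb
  | babaabbbab => aabbbab => aabb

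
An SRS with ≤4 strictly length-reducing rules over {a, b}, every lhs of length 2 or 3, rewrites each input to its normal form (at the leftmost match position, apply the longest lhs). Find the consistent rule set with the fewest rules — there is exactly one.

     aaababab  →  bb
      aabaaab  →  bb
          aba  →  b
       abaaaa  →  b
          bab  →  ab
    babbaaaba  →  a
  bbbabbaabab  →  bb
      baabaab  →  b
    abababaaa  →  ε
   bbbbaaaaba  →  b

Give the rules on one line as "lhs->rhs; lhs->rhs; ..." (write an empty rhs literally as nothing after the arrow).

  | aaababab => bbabab => babab => abab => bb
  | aabaaab => baaab => aaab => bb
  | aba => b
  | abaaaa => baaa => aaa => b

aa->; aaa->b; aba->b; ba->a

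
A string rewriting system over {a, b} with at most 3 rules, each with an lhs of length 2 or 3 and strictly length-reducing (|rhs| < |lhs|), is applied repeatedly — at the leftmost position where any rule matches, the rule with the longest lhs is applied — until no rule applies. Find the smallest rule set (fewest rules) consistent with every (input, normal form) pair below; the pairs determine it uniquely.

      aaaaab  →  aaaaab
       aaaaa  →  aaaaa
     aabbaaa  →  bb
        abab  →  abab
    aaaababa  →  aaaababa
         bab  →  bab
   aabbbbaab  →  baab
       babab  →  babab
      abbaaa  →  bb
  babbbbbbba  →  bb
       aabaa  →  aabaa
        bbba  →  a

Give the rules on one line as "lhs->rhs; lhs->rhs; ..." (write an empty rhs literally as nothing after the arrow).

abb->bb; bba->bb; bbb->

  | aaaaab
  | aaaaa
  | aabbaaa => abbaaa => bbaaa => bbaa => bba => bb
  | abab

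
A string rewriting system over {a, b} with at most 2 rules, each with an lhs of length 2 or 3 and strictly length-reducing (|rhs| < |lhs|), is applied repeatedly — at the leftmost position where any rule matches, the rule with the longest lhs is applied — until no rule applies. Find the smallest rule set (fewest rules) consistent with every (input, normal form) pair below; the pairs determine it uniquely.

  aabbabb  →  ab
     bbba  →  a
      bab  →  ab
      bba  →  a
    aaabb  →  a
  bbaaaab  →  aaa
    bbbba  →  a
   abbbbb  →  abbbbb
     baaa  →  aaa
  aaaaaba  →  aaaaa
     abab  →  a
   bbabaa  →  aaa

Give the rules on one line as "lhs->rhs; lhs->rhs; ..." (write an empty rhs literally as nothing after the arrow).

  | aabbabb => ababb => aabb => ab
  | bbba => bba => ba => a
  | bab => ab
  | bba => ba => a

aab->a; ba->a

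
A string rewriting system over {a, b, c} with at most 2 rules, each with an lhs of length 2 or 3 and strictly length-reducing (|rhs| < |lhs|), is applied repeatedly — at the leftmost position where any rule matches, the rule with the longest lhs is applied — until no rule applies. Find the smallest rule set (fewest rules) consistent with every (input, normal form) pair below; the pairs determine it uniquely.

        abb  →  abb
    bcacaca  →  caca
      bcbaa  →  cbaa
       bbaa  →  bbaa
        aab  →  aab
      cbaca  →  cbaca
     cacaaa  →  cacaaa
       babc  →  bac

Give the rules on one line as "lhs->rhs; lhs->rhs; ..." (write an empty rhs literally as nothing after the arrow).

  | abb
  | bcacaca => caca
  | bcbaa => cbaa
  | bbaa

bc->c; bca->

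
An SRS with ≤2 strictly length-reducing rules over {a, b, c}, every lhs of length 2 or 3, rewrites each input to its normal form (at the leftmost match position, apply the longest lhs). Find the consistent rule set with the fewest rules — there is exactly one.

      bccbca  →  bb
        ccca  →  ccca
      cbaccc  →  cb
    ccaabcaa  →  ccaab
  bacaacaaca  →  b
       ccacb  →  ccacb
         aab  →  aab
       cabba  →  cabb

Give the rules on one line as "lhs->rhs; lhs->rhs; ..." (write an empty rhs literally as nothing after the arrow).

ba->b; bc->b

  | bccbca => bcbca => bbca => bba => bb
  | ccca
  | cbaccc => cbccc => cbcc => cbc => cb
  | ccaabcaa => ccaabaa => ccaaba => ccaab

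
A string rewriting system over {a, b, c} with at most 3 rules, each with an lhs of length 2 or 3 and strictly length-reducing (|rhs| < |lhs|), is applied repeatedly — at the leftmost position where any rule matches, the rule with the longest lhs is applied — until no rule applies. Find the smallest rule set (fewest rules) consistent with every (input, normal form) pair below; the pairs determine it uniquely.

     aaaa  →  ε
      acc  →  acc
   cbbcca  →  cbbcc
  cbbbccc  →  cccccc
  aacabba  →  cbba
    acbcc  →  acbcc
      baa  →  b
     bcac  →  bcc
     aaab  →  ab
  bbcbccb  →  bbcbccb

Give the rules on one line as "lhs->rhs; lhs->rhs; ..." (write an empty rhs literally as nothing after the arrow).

aa->; bbb->cc; ca->c

  | aaaa => aa => ε
  | acc
  | cbbcca => cbbcc
  | cbbbccc => cccccc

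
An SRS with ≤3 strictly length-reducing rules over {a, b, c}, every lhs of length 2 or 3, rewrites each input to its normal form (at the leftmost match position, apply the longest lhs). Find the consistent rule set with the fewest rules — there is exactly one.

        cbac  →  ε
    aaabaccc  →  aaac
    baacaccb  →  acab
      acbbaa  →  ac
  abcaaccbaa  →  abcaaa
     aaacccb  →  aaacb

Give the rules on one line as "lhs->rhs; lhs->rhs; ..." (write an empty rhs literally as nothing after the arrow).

  | cbac => cc => ε
  | aaabaccc => aaaccc => aaac
  | baacaccb => acaccb => acab
  | acbbaa => acba => ac

ba->; cc->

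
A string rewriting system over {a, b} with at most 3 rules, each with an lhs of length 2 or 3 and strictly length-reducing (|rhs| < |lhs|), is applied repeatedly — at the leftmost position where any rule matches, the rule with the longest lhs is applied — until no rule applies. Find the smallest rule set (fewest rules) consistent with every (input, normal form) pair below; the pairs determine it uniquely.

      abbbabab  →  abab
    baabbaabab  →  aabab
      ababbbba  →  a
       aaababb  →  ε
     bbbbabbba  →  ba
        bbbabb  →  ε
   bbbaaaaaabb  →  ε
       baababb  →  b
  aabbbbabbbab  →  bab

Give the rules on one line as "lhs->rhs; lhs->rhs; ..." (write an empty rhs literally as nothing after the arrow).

abb->bb; bb->; bbb->

  | abbbabab => bbbabab => abab
  | baabbaabab => babbaabab => bbbaabab => aabab
  | ababbbba => abbbbba => bbbbba => bba => a
  | aaababb => aaabbb => aabbb => abbb => bbb => ε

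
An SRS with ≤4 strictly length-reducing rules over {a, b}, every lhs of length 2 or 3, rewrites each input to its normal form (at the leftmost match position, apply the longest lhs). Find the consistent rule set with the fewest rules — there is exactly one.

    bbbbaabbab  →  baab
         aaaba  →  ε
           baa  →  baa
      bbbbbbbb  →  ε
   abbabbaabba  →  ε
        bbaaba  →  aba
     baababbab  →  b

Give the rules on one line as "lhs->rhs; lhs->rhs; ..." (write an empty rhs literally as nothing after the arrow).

aaa->b; abb->ba; bb->; bba->

  | bbbbaabbab => bbaabbab => abbab => baab
  | aaaba => bba => ε
  | baa
  | bbbbbbbb => bbbbbb => bbbb => bb => ε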